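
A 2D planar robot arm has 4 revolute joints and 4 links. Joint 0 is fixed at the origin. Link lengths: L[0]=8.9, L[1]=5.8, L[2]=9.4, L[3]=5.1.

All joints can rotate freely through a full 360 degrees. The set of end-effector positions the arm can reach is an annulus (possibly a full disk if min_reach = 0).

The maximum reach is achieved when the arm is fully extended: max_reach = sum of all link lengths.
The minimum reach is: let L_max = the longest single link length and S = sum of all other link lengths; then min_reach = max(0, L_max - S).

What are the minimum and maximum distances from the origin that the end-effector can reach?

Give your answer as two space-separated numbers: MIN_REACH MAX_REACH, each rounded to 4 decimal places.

Answer: 0.0000 29.2000

Derivation:
Link lengths: [8.9, 5.8, 9.4, 5.1]
max_reach = 8.9 + 5.8 + 9.4 + 5.1 = 29.2
L_max = max([8.9, 5.8, 9.4, 5.1]) = 9.4
S (sum of others) = 29.2 - 9.4 = 19.8
min_reach = max(0, 9.4 - 19.8) = max(0, -10.4) = 0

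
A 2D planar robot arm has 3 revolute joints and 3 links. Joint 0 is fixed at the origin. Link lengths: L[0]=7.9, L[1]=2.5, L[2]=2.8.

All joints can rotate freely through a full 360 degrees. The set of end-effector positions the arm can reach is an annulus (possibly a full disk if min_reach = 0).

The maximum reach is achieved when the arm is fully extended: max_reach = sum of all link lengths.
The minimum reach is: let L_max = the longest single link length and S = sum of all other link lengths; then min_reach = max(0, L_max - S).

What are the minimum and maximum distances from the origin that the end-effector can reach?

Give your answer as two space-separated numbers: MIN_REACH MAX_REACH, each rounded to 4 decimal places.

Answer: 2.6000 13.2000

Derivation:
Link lengths: [7.9, 2.5, 2.8]
max_reach = 7.9 + 2.5 + 2.8 = 13.2
L_max = max([7.9, 2.5, 2.8]) = 7.9
S (sum of others) = 13.2 - 7.9 = 5.3
min_reach = max(0, 7.9 - 5.3) = max(0, 2.6) = 2.6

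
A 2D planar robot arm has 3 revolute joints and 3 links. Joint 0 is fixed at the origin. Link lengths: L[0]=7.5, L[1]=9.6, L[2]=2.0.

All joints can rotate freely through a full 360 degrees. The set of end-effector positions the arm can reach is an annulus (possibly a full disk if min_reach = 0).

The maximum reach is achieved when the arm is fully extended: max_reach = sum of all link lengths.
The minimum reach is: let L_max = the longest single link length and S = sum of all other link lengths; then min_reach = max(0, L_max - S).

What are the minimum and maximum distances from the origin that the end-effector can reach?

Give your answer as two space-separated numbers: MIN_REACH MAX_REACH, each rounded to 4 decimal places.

Answer: 0.1000 19.1000

Derivation:
Link lengths: [7.5, 9.6, 2.0]
max_reach = 7.5 + 9.6 + 2 = 19.1
L_max = max([7.5, 9.6, 2.0]) = 9.6
S (sum of others) = 19.1 - 9.6 = 9.5
min_reach = max(0, 9.6 - 9.5) = max(0, 0.1) = 0.1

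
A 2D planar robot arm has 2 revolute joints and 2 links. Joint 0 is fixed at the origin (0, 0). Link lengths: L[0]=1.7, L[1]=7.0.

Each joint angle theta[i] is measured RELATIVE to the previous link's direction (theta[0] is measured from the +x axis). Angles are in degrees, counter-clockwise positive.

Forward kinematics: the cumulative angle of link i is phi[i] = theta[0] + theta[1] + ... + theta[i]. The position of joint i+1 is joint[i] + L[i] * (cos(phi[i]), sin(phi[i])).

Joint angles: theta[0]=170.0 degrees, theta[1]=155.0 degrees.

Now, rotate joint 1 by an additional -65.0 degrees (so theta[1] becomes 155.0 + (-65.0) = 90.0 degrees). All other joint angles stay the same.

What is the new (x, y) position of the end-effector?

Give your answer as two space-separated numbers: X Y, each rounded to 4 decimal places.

joint[0] = (0.0000, 0.0000)  (base)
link 0: phi[0] = 170 = 170 deg
  cos(170 deg) = -0.9848, sin(170 deg) = 0.1736
  joint[1] = (0.0000, 0.0000) + 1.7 * (-0.9848, 0.1736) = (0.0000 + -1.6742, 0.0000 + 0.2952) = (-1.6742, 0.2952)
link 1: phi[1] = 170 + 90 = 260 deg
  cos(260 deg) = -0.1736, sin(260 deg) = -0.9848
  joint[2] = (-1.6742, 0.2952) + 7 * (-0.1736, -0.9848) = (-1.6742 + -1.2155, 0.2952 + -6.8937) = (-2.8897, -6.5985)
End effector: (-2.8897, -6.5985)

Answer: -2.8897 -6.5985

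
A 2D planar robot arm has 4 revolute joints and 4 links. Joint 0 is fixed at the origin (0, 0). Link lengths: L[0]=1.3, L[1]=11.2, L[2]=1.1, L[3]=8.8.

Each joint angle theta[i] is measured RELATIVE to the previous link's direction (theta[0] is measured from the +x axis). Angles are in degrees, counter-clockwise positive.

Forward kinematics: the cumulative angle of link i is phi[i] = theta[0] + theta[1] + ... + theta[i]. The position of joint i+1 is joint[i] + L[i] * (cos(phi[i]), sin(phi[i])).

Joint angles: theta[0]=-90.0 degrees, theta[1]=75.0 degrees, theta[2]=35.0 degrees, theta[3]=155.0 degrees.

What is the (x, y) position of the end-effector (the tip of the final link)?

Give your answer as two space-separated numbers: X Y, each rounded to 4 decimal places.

Answer: 3.0855 -3.0556

Derivation:
joint[0] = (0.0000, 0.0000)  (base)
link 0: phi[0] = -90 = -90 deg
  cos(-90 deg) = 0.0000, sin(-90 deg) = -1.0000
  joint[1] = (0.0000, 0.0000) + 1.3 * (0.0000, -1.0000) = (0.0000 + 0.0000, 0.0000 + -1.3000) = (0.0000, -1.3000)
link 1: phi[1] = -90 + 75 = -15 deg
  cos(-15 deg) = 0.9659, sin(-15 deg) = -0.2588
  joint[2] = (0.0000, -1.3000) + 11.2 * (0.9659, -0.2588) = (0.0000 + 10.8184, -1.3000 + -2.8988) = (10.8184, -4.1988)
link 2: phi[2] = -90 + 75 + 35 = 20 deg
  cos(20 deg) = 0.9397, sin(20 deg) = 0.3420
  joint[3] = (10.8184, -4.1988) + 1.1 * (0.9397, 0.3420) = (10.8184 + 1.0337, -4.1988 + 0.3762) = (11.8520, -3.8226)
link 3: phi[3] = -90 + 75 + 35 + 155 = 175 deg
  cos(175 deg) = -0.9962, sin(175 deg) = 0.0872
  joint[4] = (11.8520, -3.8226) + 8.8 * (-0.9962, 0.0872) = (11.8520 + -8.7665, -3.8226 + 0.7670) = (3.0855, -3.0556)
End effector: (3.0855, -3.0556)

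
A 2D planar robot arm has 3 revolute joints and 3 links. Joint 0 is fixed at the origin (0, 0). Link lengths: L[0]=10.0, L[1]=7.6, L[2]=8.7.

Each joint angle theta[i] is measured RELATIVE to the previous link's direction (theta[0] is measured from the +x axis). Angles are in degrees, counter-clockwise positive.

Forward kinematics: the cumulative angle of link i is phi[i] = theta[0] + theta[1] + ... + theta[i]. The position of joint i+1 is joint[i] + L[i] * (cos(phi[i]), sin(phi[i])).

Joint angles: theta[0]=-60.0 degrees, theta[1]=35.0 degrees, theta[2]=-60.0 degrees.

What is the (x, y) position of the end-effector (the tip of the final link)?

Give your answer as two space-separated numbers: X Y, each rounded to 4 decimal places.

joint[0] = (0.0000, 0.0000)  (base)
link 0: phi[0] = -60 = -60 deg
  cos(-60 deg) = 0.5000, sin(-60 deg) = -0.8660
  joint[1] = (0.0000, 0.0000) + 10 * (0.5000, -0.8660) = (0.0000 + 5.0000, 0.0000 + -8.6603) = (5.0000, -8.6603)
link 1: phi[1] = -60 + 35 = -25 deg
  cos(-25 deg) = 0.9063, sin(-25 deg) = -0.4226
  joint[2] = (5.0000, -8.6603) + 7.6 * (0.9063, -0.4226) = (5.0000 + 6.8879, -8.6603 + -3.2119) = (11.8879, -11.8722)
link 2: phi[2] = -60 + 35 + -60 = -85 deg
  cos(-85 deg) = 0.0872, sin(-85 deg) = -0.9962
  joint[3] = (11.8879, -11.8722) + 8.7 * (0.0872, -0.9962) = (11.8879 + 0.7583, -11.8722 + -8.6669) = (12.6462, -20.5390)
End effector: (12.6462, -20.5390)

Answer: 12.6462 -20.5390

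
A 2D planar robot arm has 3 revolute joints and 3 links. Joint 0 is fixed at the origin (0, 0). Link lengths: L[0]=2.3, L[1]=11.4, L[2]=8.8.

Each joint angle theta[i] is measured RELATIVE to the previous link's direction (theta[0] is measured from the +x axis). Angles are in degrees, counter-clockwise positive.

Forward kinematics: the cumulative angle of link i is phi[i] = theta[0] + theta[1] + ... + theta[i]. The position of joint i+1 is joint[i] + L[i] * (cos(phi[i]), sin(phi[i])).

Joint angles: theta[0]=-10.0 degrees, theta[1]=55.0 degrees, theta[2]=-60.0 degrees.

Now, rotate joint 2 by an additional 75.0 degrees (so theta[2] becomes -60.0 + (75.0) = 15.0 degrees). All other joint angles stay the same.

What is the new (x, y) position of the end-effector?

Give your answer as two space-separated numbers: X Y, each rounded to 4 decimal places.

joint[0] = (0.0000, 0.0000)  (base)
link 0: phi[0] = -10 = -10 deg
  cos(-10 deg) = 0.9848, sin(-10 deg) = -0.1736
  joint[1] = (0.0000, 0.0000) + 2.3 * (0.9848, -0.1736) = (0.0000 + 2.2651, 0.0000 + -0.3994) = (2.2651, -0.3994)
link 1: phi[1] = -10 + 55 = 45 deg
  cos(45 deg) = 0.7071, sin(45 deg) = 0.7071
  joint[2] = (2.2651, -0.3994) + 11.4 * (0.7071, 0.7071) = (2.2651 + 8.0610, -0.3994 + 8.0610) = (10.3261, 7.6616)
link 2: phi[2] = -10 + 55 + 15 = 60 deg
  cos(60 deg) = 0.5000, sin(60 deg) = 0.8660
  joint[3] = (10.3261, 7.6616) + 8.8 * (0.5000, 0.8660) = (10.3261 + 4.4000, 7.6616 + 7.6210) = (14.7261, 15.2827)
End effector: (14.7261, 15.2827)

Answer: 14.7261 15.2827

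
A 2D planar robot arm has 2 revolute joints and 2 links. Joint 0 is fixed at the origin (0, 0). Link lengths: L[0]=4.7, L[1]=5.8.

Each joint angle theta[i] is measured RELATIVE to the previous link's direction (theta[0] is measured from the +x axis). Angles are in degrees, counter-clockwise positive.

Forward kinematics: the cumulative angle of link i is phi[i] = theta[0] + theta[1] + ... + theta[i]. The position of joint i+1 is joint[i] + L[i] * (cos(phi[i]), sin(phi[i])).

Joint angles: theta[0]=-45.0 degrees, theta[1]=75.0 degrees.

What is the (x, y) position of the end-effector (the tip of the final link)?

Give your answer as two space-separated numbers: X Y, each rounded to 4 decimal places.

Answer: 8.3463 -0.4234

Derivation:
joint[0] = (0.0000, 0.0000)  (base)
link 0: phi[0] = -45 = -45 deg
  cos(-45 deg) = 0.7071, sin(-45 deg) = -0.7071
  joint[1] = (0.0000, 0.0000) + 4.7 * (0.7071, -0.7071) = (0.0000 + 3.3234, 0.0000 + -3.3234) = (3.3234, -3.3234)
link 1: phi[1] = -45 + 75 = 30 deg
  cos(30 deg) = 0.8660, sin(30 deg) = 0.5000
  joint[2] = (3.3234, -3.3234) + 5.8 * (0.8660, 0.5000) = (3.3234 + 5.0229, -3.3234 + 2.9000) = (8.3463, -0.4234)
End effector: (8.3463, -0.4234)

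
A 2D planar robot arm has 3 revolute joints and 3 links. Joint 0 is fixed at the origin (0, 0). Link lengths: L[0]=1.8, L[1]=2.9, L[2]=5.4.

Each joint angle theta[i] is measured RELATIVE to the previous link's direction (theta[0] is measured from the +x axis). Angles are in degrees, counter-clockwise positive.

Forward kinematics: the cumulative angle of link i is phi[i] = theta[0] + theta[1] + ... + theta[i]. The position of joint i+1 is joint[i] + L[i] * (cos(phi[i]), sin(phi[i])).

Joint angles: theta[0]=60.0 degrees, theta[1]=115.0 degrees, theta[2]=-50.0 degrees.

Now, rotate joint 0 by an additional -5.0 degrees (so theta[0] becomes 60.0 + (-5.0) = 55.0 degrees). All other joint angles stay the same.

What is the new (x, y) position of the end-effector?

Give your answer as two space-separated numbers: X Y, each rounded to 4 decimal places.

joint[0] = (0.0000, 0.0000)  (base)
link 0: phi[0] = 55 = 55 deg
  cos(55 deg) = 0.5736, sin(55 deg) = 0.8192
  joint[1] = (0.0000, 0.0000) + 1.8 * (0.5736, 0.8192) = (0.0000 + 1.0324, 0.0000 + 1.4745) = (1.0324, 1.4745)
link 1: phi[1] = 55 + 115 = 170 deg
  cos(170 deg) = -0.9848, sin(170 deg) = 0.1736
  joint[2] = (1.0324, 1.4745) + 2.9 * (-0.9848, 0.1736) = (1.0324 + -2.8559, 1.4745 + 0.5036) = (-1.8235, 1.9781)
link 2: phi[2] = 55 + 115 + -50 = 120 deg
  cos(120 deg) = -0.5000, sin(120 deg) = 0.8660
  joint[3] = (-1.8235, 1.9781) + 5.4 * (-0.5000, 0.8660) = (-1.8235 + -2.7000, 1.9781 + 4.6765) = (-4.5235, 6.6546)
End effector: (-4.5235, 6.6546)

Answer: -4.5235 6.6546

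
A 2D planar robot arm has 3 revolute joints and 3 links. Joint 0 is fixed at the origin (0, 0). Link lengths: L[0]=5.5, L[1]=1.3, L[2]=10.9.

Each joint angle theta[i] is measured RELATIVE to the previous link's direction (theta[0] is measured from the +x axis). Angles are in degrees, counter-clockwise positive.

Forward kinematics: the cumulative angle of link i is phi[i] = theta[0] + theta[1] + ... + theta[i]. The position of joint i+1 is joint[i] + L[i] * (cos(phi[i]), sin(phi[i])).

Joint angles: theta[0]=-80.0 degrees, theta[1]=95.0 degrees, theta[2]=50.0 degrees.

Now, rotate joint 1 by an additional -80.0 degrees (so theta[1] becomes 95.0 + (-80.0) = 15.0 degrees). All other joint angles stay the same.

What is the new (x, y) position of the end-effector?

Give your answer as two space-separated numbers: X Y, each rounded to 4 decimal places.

Answer: 12.0331 -9.4158

Derivation:
joint[0] = (0.0000, 0.0000)  (base)
link 0: phi[0] = -80 = -80 deg
  cos(-80 deg) = 0.1736, sin(-80 deg) = -0.9848
  joint[1] = (0.0000, 0.0000) + 5.5 * (0.1736, -0.9848) = (0.0000 + 0.9551, 0.0000 + -5.4164) = (0.9551, -5.4164)
link 1: phi[1] = -80 + 15 = -65 deg
  cos(-65 deg) = 0.4226, sin(-65 deg) = -0.9063
  joint[2] = (0.9551, -5.4164) + 1.3 * (0.4226, -0.9063) = (0.9551 + 0.5494, -5.4164 + -1.1782) = (1.5045, -6.5946)
link 2: phi[2] = -80 + 15 + 50 = -15 deg
  cos(-15 deg) = 0.9659, sin(-15 deg) = -0.2588
  joint[3] = (1.5045, -6.5946) + 10.9 * (0.9659, -0.2588) = (1.5045 + 10.5286, -6.5946 + -2.8211) = (12.0331, -9.4158)
End effector: (12.0331, -9.4158)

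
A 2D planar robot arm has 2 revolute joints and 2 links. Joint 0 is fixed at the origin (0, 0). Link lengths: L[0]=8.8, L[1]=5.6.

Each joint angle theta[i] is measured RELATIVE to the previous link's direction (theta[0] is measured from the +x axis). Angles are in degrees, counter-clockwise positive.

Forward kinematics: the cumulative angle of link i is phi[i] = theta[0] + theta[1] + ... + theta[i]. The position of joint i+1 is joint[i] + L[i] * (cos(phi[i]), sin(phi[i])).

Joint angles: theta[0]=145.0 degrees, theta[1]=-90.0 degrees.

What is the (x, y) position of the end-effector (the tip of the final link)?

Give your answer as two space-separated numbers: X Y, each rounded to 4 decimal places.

Answer: -3.9965 9.6347

Derivation:
joint[0] = (0.0000, 0.0000)  (base)
link 0: phi[0] = 145 = 145 deg
  cos(145 deg) = -0.8192, sin(145 deg) = 0.5736
  joint[1] = (0.0000, 0.0000) + 8.8 * (-0.8192, 0.5736) = (0.0000 + -7.2085, 0.0000 + 5.0475) = (-7.2085, 5.0475)
link 1: phi[1] = 145 + -90 = 55 deg
  cos(55 deg) = 0.5736, sin(55 deg) = 0.8192
  joint[2] = (-7.2085, 5.0475) + 5.6 * (0.5736, 0.8192) = (-7.2085 + 3.2120, 5.0475 + 4.5873) = (-3.9965, 9.6347)
End effector: (-3.9965, 9.6347)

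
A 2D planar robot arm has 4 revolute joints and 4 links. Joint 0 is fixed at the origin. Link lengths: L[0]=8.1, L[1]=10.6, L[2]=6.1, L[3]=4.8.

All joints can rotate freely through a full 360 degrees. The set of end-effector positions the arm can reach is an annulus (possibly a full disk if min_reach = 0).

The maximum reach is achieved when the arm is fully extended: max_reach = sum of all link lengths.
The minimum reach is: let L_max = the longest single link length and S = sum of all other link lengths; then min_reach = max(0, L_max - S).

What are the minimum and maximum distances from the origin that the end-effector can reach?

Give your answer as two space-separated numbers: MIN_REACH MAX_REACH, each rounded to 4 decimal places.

Link lengths: [8.1, 10.6, 6.1, 4.8]
max_reach = 8.1 + 10.6 + 6.1 + 4.8 = 29.6
L_max = max([8.1, 10.6, 6.1, 4.8]) = 10.6
S (sum of others) = 29.6 - 10.6 = 19
min_reach = max(0, 10.6 - 19) = max(0, -8.4) = 0

Answer: 0.0000 29.6000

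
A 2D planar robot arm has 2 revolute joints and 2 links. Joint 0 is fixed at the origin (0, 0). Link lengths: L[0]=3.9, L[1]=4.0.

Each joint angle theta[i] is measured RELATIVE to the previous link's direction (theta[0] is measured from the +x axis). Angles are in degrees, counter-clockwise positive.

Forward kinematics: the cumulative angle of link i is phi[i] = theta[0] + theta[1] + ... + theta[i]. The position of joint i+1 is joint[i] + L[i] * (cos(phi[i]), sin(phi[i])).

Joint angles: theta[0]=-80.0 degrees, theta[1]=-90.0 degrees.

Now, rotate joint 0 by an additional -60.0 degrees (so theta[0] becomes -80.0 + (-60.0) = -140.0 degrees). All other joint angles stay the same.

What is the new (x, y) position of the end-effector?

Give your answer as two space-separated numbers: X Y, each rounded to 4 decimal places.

Answer: -5.5587 0.5573

Derivation:
joint[0] = (0.0000, 0.0000)  (base)
link 0: phi[0] = -140 = -140 deg
  cos(-140 deg) = -0.7660, sin(-140 deg) = -0.6428
  joint[1] = (0.0000, 0.0000) + 3.9 * (-0.7660, -0.6428) = (0.0000 + -2.9876, 0.0000 + -2.5069) = (-2.9876, -2.5069)
link 1: phi[1] = -140 + -90 = -230 deg
  cos(-230 deg) = -0.6428, sin(-230 deg) = 0.7660
  joint[2] = (-2.9876, -2.5069) + 4 * (-0.6428, 0.7660) = (-2.9876 + -2.5712, -2.5069 + 3.0642) = (-5.5587, 0.5573)
End effector: (-5.5587, 0.5573)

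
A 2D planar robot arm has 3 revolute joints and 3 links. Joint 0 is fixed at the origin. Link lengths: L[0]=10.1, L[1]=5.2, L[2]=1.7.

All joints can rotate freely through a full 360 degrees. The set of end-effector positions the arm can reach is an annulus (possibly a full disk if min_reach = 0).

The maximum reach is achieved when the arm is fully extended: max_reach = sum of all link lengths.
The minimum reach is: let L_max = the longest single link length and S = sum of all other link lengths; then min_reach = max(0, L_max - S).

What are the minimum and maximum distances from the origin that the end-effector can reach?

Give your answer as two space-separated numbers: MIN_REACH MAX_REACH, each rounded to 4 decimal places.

Link lengths: [10.1, 5.2, 1.7]
max_reach = 10.1 + 5.2 + 1.7 = 17
L_max = max([10.1, 5.2, 1.7]) = 10.1
S (sum of others) = 17 - 10.1 = 6.9
min_reach = max(0, 10.1 - 6.9) = max(0, 3.2) = 3.2

Answer: 3.2000 17.0000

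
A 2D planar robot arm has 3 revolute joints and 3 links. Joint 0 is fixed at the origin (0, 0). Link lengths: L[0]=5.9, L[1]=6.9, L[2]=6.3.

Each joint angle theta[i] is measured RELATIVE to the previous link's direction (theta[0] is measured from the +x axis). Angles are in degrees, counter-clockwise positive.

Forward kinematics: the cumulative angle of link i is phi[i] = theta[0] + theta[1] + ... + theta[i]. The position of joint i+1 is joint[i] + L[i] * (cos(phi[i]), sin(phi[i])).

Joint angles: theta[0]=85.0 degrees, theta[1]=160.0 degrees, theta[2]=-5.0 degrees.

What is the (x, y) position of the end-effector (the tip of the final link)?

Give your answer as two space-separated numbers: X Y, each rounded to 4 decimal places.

Answer: -5.5518 -5.8319

Derivation:
joint[0] = (0.0000, 0.0000)  (base)
link 0: phi[0] = 85 = 85 deg
  cos(85 deg) = 0.0872, sin(85 deg) = 0.9962
  joint[1] = (0.0000, 0.0000) + 5.9 * (0.0872, 0.9962) = (0.0000 + 0.5142, 0.0000 + 5.8775) = (0.5142, 5.8775)
link 1: phi[1] = 85 + 160 = 245 deg
  cos(245 deg) = -0.4226, sin(245 deg) = -0.9063
  joint[2] = (0.5142, 5.8775) + 6.9 * (-0.4226, -0.9063) = (0.5142 + -2.9161, 5.8775 + -6.2535) = (-2.4018, -0.3760)
link 2: phi[2] = 85 + 160 + -5 = 240 deg
  cos(240 deg) = -0.5000, sin(240 deg) = -0.8660
  joint[3] = (-2.4018, -0.3760) + 6.3 * (-0.5000, -0.8660) = (-2.4018 + -3.1500, -0.3760 + -5.4560) = (-5.5518, -5.8319)
End effector: (-5.5518, -5.8319)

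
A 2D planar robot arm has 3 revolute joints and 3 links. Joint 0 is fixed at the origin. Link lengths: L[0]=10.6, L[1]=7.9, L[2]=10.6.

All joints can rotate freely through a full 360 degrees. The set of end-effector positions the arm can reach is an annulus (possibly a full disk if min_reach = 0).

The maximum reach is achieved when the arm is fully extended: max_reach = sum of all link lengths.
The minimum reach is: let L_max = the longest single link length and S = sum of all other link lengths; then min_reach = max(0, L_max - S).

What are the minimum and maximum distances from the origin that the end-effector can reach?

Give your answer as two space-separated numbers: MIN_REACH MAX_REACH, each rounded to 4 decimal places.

Answer: 0.0000 29.1000

Derivation:
Link lengths: [10.6, 7.9, 10.6]
max_reach = 10.6 + 7.9 + 10.6 = 29.1
L_max = max([10.6, 7.9, 10.6]) = 10.6
S (sum of others) = 29.1 - 10.6 = 18.5
min_reach = max(0, 10.6 - 18.5) = max(0, -7.9) = 0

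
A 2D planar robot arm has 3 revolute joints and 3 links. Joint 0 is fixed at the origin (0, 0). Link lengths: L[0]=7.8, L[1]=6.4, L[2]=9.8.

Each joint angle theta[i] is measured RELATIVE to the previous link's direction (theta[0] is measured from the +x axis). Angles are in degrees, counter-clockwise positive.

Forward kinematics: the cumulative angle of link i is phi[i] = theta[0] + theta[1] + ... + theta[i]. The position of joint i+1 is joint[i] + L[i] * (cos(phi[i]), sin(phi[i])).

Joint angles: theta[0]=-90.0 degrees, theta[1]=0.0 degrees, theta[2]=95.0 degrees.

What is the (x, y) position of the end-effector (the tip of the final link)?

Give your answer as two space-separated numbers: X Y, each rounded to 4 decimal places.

Answer: 9.7627 -13.3459

Derivation:
joint[0] = (0.0000, 0.0000)  (base)
link 0: phi[0] = -90 = -90 deg
  cos(-90 deg) = 0.0000, sin(-90 deg) = -1.0000
  joint[1] = (0.0000, 0.0000) + 7.8 * (0.0000, -1.0000) = (0.0000 + 0.0000, 0.0000 + -7.8000) = (0.0000, -7.8000)
link 1: phi[1] = -90 + 0 = -90 deg
  cos(-90 deg) = 0.0000, sin(-90 deg) = -1.0000
  joint[2] = (0.0000, -7.8000) + 6.4 * (0.0000, -1.0000) = (0.0000 + 0.0000, -7.8000 + -6.4000) = (0.0000, -14.2000)
link 2: phi[2] = -90 + 0 + 95 = 5 deg
  cos(5 deg) = 0.9962, sin(5 deg) = 0.0872
  joint[3] = (0.0000, -14.2000) + 9.8 * (0.9962, 0.0872) = (0.0000 + 9.7627, -14.2000 + 0.8541) = (9.7627, -13.3459)
End effector: (9.7627, -13.3459)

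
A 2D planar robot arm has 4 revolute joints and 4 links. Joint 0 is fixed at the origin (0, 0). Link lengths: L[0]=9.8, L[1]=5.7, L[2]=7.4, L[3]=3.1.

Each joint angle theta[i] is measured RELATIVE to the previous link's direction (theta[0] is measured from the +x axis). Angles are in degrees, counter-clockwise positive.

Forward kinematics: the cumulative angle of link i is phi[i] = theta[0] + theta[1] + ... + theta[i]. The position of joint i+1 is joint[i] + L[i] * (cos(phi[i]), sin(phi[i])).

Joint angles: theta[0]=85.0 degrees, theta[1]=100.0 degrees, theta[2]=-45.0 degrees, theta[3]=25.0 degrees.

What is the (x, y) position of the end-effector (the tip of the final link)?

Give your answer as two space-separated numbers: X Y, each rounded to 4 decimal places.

Answer: -13.4873 14.8249

Derivation:
joint[0] = (0.0000, 0.0000)  (base)
link 0: phi[0] = 85 = 85 deg
  cos(85 deg) = 0.0872, sin(85 deg) = 0.9962
  joint[1] = (0.0000, 0.0000) + 9.8 * (0.0872, 0.9962) = (0.0000 + 0.8541, 0.0000 + 9.7627) = (0.8541, 9.7627)
link 1: phi[1] = 85 + 100 = 185 deg
  cos(185 deg) = -0.9962, sin(185 deg) = -0.0872
  joint[2] = (0.8541, 9.7627) + 5.7 * (-0.9962, -0.0872) = (0.8541 + -5.6783, 9.7627 + -0.4968) = (-4.8242, 9.2659)
link 2: phi[2] = 85 + 100 + -45 = 140 deg
  cos(140 deg) = -0.7660, sin(140 deg) = 0.6428
  joint[3] = (-4.8242, 9.2659) + 7.4 * (-0.7660, 0.6428) = (-4.8242 + -5.6687, 9.2659 + 4.7566) = (-10.4929, 14.0225)
link 3: phi[3] = 85 + 100 + -45 + 25 = 165 deg
  cos(165 deg) = -0.9659, sin(165 deg) = 0.2588
  joint[4] = (-10.4929, 14.0225) + 3.1 * (-0.9659, 0.2588) = (-10.4929 + -2.9944, 14.0225 + 0.8023) = (-13.4873, 14.8249)
End effector: (-13.4873, 14.8249)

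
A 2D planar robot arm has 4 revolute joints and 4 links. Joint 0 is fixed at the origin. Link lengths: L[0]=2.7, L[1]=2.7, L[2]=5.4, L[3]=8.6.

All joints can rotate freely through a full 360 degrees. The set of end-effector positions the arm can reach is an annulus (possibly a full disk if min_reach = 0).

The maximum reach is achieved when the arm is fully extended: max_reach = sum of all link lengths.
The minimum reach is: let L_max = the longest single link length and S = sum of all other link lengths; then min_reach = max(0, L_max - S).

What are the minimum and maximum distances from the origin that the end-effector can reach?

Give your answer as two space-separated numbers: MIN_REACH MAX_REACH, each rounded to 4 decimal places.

Answer: 0.0000 19.4000

Derivation:
Link lengths: [2.7, 2.7, 5.4, 8.6]
max_reach = 2.7 + 2.7 + 5.4 + 8.6 = 19.4
L_max = max([2.7, 2.7, 5.4, 8.6]) = 8.6
S (sum of others) = 19.4 - 8.6 = 10.8
min_reach = max(0, 8.6 - 10.8) = max(0, -2.2) = 0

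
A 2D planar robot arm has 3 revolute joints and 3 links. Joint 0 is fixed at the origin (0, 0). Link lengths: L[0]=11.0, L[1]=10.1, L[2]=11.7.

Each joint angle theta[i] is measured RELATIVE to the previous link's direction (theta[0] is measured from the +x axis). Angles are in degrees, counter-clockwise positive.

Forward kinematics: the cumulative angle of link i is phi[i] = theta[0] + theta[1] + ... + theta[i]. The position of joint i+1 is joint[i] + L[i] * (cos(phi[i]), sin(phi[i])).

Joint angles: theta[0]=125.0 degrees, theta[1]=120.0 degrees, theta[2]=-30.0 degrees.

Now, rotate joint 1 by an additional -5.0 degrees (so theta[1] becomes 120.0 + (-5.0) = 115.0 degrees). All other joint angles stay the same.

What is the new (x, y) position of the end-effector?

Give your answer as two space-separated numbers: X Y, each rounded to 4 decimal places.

Answer: -21.4918 -5.5862

Derivation:
joint[0] = (0.0000, 0.0000)  (base)
link 0: phi[0] = 125 = 125 deg
  cos(125 deg) = -0.5736, sin(125 deg) = 0.8192
  joint[1] = (0.0000, 0.0000) + 11 * (-0.5736, 0.8192) = (0.0000 + -6.3093, 0.0000 + 9.0107) = (-6.3093, 9.0107)
link 1: phi[1] = 125 + 115 = 240 deg
  cos(240 deg) = -0.5000, sin(240 deg) = -0.8660
  joint[2] = (-6.3093, 9.0107) + 10.1 * (-0.5000, -0.8660) = (-6.3093 + -5.0500, 9.0107 + -8.7469) = (-11.3593, 0.2638)
link 2: phi[2] = 125 + 115 + -30 = 210 deg
  cos(210 deg) = -0.8660, sin(210 deg) = -0.5000
  joint[3] = (-11.3593, 0.2638) + 11.7 * (-0.8660, -0.5000) = (-11.3593 + -10.1325, 0.2638 + -5.8500) = (-21.4918, -5.5862)
End effector: (-21.4918, -5.5862)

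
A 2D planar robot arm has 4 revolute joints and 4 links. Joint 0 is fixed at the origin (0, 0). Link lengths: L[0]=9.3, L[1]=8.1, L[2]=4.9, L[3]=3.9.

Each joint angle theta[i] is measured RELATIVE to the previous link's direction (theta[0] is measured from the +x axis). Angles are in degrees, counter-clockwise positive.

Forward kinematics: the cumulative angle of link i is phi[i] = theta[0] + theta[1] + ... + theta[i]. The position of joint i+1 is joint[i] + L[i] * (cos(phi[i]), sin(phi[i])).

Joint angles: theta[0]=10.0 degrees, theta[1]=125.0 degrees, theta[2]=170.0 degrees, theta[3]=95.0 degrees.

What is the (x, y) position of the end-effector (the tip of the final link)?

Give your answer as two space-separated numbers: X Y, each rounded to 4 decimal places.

joint[0] = (0.0000, 0.0000)  (base)
link 0: phi[0] = 10 = 10 deg
  cos(10 deg) = 0.9848, sin(10 deg) = 0.1736
  joint[1] = (0.0000, 0.0000) + 9.3 * (0.9848, 0.1736) = (0.0000 + 9.1587, 0.0000 + 1.6149) = (9.1587, 1.6149)
link 1: phi[1] = 10 + 125 = 135 deg
  cos(135 deg) = -0.7071, sin(135 deg) = 0.7071
  joint[2] = (9.1587, 1.6149) + 8.1 * (-0.7071, 0.7071) = (9.1587 + -5.7276, 1.6149 + 5.7276) = (3.4311, 7.3425)
link 2: phi[2] = 10 + 125 + 170 = 305 deg
  cos(305 deg) = 0.5736, sin(305 deg) = -0.8192
  joint[3] = (3.4311, 7.3425) + 4.9 * (0.5736, -0.8192) = (3.4311 + 2.8105, 7.3425 + -4.0138) = (6.2417, 3.3286)
link 3: phi[3] = 10 + 125 + 170 + 95 = 400 deg
  cos(400 deg) = 0.7660, sin(400 deg) = 0.6428
  joint[4] = (6.2417, 3.3286) + 3.9 * (0.7660, 0.6428) = (6.2417 + 2.9876, 3.3286 + 2.5069) = (9.2292, 5.8355)
End effector: (9.2292, 5.8355)

Answer: 9.2292 5.8355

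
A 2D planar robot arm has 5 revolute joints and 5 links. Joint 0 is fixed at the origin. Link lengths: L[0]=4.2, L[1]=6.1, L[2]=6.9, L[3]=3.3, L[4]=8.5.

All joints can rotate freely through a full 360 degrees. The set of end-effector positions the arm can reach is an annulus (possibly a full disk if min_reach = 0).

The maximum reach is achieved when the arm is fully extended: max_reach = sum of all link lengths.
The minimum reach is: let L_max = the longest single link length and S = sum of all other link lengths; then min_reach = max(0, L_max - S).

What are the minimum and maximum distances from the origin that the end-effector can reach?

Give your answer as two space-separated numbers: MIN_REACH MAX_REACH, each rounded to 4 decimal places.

Link lengths: [4.2, 6.1, 6.9, 3.3, 8.5]
max_reach = 4.2 + 6.1 + 6.9 + 3.3 + 8.5 = 29
L_max = max([4.2, 6.1, 6.9, 3.3, 8.5]) = 8.5
S (sum of others) = 29 - 8.5 = 20.5
min_reach = max(0, 8.5 - 20.5) = max(0, -12) = 0

Answer: 0.0000 29.0000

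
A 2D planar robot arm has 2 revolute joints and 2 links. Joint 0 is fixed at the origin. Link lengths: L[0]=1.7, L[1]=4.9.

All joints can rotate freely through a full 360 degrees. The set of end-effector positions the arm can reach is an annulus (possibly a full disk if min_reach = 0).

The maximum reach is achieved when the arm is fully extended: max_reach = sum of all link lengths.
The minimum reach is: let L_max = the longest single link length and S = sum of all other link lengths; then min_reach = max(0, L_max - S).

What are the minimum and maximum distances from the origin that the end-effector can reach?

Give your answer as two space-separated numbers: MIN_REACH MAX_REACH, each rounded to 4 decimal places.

Link lengths: [1.7, 4.9]
max_reach = 1.7 + 4.9 = 6.6
L_max = max([1.7, 4.9]) = 4.9
S (sum of others) = 6.6 - 4.9 = 1.7
min_reach = max(0, 4.9 - 1.7) = max(0, 3.2) = 3.2

Answer: 3.2000 6.6000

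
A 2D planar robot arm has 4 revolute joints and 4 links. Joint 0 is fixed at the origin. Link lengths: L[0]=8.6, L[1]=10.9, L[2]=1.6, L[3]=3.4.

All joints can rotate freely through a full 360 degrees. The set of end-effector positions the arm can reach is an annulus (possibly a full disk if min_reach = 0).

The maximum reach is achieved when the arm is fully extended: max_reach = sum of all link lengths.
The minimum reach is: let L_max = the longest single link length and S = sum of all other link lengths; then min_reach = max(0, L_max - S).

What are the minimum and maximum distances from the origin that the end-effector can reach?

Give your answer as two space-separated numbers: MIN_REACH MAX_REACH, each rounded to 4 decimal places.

Answer: 0.0000 24.5000

Derivation:
Link lengths: [8.6, 10.9, 1.6, 3.4]
max_reach = 8.6 + 10.9 + 1.6 + 3.4 = 24.5
L_max = max([8.6, 10.9, 1.6, 3.4]) = 10.9
S (sum of others) = 24.5 - 10.9 = 13.6
min_reach = max(0, 10.9 - 13.6) = max(0, -2.7) = 0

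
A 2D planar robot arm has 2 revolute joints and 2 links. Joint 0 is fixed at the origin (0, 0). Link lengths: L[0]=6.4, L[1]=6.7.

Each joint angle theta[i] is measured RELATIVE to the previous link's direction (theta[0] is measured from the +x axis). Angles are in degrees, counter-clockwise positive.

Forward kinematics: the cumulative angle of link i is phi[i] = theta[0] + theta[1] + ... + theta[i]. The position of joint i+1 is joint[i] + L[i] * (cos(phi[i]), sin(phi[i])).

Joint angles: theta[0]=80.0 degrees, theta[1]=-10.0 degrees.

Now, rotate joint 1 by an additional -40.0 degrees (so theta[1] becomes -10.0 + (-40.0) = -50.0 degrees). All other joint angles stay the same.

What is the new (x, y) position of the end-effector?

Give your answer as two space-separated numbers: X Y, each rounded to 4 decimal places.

Answer: 6.9137 9.6528

Derivation:
joint[0] = (0.0000, 0.0000)  (base)
link 0: phi[0] = 80 = 80 deg
  cos(80 deg) = 0.1736, sin(80 deg) = 0.9848
  joint[1] = (0.0000, 0.0000) + 6.4 * (0.1736, 0.9848) = (0.0000 + 1.1113, 0.0000 + 6.3028) = (1.1113, 6.3028)
link 1: phi[1] = 80 + -50 = 30 deg
  cos(30 deg) = 0.8660, sin(30 deg) = 0.5000
  joint[2] = (1.1113, 6.3028) + 6.7 * (0.8660, 0.5000) = (1.1113 + 5.8024, 6.3028 + 3.3500) = (6.9137, 9.6528)
End effector: (6.9137, 9.6528)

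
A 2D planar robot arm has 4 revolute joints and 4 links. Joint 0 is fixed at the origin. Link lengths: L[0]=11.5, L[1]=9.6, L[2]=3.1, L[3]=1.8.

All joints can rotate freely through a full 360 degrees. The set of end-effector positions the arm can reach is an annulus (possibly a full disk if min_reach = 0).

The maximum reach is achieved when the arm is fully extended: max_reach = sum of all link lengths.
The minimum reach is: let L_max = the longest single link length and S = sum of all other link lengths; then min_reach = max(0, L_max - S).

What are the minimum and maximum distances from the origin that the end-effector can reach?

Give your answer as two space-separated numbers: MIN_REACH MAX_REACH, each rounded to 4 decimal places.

Answer: 0.0000 26.0000

Derivation:
Link lengths: [11.5, 9.6, 3.1, 1.8]
max_reach = 11.5 + 9.6 + 3.1 + 1.8 = 26
L_max = max([11.5, 9.6, 3.1, 1.8]) = 11.5
S (sum of others) = 26 - 11.5 = 14.5
min_reach = max(0, 11.5 - 14.5) = max(0, -3) = 0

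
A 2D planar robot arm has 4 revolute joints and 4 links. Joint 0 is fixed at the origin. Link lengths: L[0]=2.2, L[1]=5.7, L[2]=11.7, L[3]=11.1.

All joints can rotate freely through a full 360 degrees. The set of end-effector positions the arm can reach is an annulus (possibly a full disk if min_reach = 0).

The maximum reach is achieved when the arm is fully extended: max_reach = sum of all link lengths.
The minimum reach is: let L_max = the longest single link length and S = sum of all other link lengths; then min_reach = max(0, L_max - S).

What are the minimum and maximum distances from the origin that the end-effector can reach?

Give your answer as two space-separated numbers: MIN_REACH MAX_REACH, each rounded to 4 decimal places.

Link lengths: [2.2, 5.7, 11.7, 11.1]
max_reach = 2.2 + 5.7 + 11.7 + 11.1 = 30.7
L_max = max([2.2, 5.7, 11.7, 11.1]) = 11.7
S (sum of others) = 30.7 - 11.7 = 19
min_reach = max(0, 11.7 - 19) = max(0, -7.3) = 0

Answer: 0.0000 30.7000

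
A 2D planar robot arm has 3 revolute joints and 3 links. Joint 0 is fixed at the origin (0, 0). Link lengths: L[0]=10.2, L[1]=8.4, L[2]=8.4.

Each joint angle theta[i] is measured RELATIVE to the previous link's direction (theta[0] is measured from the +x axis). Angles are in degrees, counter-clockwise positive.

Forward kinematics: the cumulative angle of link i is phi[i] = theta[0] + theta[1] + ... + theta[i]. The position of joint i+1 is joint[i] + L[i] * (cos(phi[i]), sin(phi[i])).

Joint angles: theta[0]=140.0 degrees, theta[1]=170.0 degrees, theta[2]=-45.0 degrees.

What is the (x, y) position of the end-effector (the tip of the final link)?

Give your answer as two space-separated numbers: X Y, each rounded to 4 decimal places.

Answer: -3.1463 -8.2464

Derivation:
joint[0] = (0.0000, 0.0000)  (base)
link 0: phi[0] = 140 = 140 deg
  cos(140 deg) = -0.7660, sin(140 deg) = 0.6428
  joint[1] = (0.0000, 0.0000) + 10.2 * (-0.7660, 0.6428) = (0.0000 + -7.8137, 0.0000 + 6.5564) = (-7.8137, 6.5564)
link 1: phi[1] = 140 + 170 = 310 deg
  cos(310 deg) = 0.6428, sin(310 deg) = -0.7660
  joint[2] = (-7.8137, 6.5564) + 8.4 * (0.6428, -0.7660) = (-7.8137 + 5.3994, 6.5564 + -6.4348) = (-2.4142, 0.1217)
link 2: phi[2] = 140 + 170 + -45 = 265 deg
  cos(265 deg) = -0.0872, sin(265 deg) = -0.9962
  joint[3] = (-2.4142, 0.1217) + 8.4 * (-0.0872, -0.9962) = (-2.4142 + -0.7321, 0.1217 + -8.3680) = (-3.1463, -8.2464)
End effector: (-3.1463, -8.2464)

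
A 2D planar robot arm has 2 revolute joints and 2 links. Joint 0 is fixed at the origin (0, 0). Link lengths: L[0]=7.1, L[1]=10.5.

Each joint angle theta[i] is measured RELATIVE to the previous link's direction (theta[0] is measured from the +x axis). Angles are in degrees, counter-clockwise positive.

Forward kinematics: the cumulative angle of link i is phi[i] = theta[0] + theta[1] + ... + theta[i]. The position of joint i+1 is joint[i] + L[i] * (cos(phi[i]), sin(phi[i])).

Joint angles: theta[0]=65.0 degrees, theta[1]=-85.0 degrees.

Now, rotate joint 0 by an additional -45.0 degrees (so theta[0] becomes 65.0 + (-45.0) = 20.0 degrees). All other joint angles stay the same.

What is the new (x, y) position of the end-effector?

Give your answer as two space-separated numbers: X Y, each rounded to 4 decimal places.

Answer: 11.1093 -7.0879

Derivation:
joint[0] = (0.0000, 0.0000)  (base)
link 0: phi[0] = 20 = 20 deg
  cos(20 deg) = 0.9397, sin(20 deg) = 0.3420
  joint[1] = (0.0000, 0.0000) + 7.1 * (0.9397, 0.3420) = (0.0000 + 6.6718, 0.0000 + 2.4283) = (6.6718, 2.4283)
link 1: phi[1] = 20 + -85 = -65 deg
  cos(-65 deg) = 0.4226, sin(-65 deg) = -0.9063
  joint[2] = (6.6718, 2.4283) + 10.5 * (0.4226, -0.9063) = (6.6718 + 4.4375, 2.4283 + -9.5162) = (11.1093, -7.0879)
End effector: (11.1093, -7.0879)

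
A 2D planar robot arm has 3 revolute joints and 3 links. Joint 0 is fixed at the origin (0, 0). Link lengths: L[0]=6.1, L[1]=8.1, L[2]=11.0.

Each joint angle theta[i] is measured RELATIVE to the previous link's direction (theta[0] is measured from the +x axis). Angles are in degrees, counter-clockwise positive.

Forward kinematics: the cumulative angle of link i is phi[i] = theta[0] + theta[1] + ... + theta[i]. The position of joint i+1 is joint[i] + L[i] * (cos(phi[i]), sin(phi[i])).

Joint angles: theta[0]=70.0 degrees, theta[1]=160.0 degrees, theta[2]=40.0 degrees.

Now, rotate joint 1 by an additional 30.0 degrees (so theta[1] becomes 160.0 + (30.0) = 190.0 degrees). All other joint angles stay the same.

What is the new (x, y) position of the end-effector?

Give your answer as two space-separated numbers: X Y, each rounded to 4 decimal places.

joint[0] = (0.0000, 0.0000)  (base)
link 0: phi[0] = 70 = 70 deg
  cos(70 deg) = 0.3420, sin(70 deg) = 0.9397
  joint[1] = (0.0000, 0.0000) + 6.1 * (0.3420, 0.9397) = (0.0000 + 2.0863, 0.0000 + 5.7321) = (2.0863, 5.7321)
link 1: phi[1] = 70 + 190 = 260 deg
  cos(260 deg) = -0.1736, sin(260 deg) = -0.9848
  joint[2] = (2.0863, 5.7321) + 8.1 * (-0.1736, -0.9848) = (2.0863 + -1.4066, 5.7321 + -7.9769) = (0.6798, -2.2448)
link 2: phi[2] = 70 + 190 + 40 = 300 deg
  cos(300 deg) = 0.5000, sin(300 deg) = -0.8660
  joint[3] = (0.6798, -2.2448) + 11 * (0.5000, -0.8660) = (0.6798 + 5.5000, -2.2448 + -9.5263) = (6.1798, -11.7711)
End effector: (6.1798, -11.7711)

Answer: 6.1798 -11.7711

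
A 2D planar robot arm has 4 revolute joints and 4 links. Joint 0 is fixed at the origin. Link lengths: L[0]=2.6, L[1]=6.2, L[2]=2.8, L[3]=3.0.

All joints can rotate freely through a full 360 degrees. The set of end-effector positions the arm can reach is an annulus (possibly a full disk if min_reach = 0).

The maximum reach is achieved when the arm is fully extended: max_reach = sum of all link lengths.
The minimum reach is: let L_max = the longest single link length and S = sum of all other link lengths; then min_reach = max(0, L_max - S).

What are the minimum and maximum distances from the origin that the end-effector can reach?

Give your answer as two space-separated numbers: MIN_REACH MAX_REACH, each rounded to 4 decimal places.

Link lengths: [2.6, 6.2, 2.8, 3.0]
max_reach = 2.6 + 6.2 + 2.8 + 3 = 14.6
L_max = max([2.6, 6.2, 2.8, 3.0]) = 6.2
S (sum of others) = 14.6 - 6.2 = 8.4
min_reach = max(0, 6.2 - 8.4) = max(0, -2.2) = 0

Answer: 0.0000 14.6000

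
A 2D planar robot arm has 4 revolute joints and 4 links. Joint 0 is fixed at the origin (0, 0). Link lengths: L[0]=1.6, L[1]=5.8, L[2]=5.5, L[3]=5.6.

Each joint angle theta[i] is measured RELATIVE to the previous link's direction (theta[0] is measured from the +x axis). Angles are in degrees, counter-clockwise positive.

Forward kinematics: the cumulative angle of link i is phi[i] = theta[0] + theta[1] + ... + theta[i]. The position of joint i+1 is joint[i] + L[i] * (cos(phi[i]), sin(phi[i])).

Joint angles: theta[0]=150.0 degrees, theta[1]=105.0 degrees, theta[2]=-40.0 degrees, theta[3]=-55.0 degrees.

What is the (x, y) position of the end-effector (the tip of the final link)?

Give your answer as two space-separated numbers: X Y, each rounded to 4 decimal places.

Answer: -12.6544 -6.0417

Derivation:
joint[0] = (0.0000, 0.0000)  (base)
link 0: phi[0] = 150 = 150 deg
  cos(150 deg) = -0.8660, sin(150 deg) = 0.5000
  joint[1] = (0.0000, 0.0000) + 1.6 * (-0.8660, 0.5000) = (0.0000 + -1.3856, 0.0000 + 0.8000) = (-1.3856, 0.8000)
link 1: phi[1] = 150 + 105 = 255 deg
  cos(255 deg) = -0.2588, sin(255 deg) = -0.9659
  joint[2] = (-1.3856, 0.8000) + 5.8 * (-0.2588, -0.9659) = (-1.3856 + -1.5012, 0.8000 + -5.6024) = (-2.8868, -4.8024)
link 2: phi[2] = 150 + 105 + -40 = 215 deg
  cos(215 deg) = -0.8192, sin(215 deg) = -0.5736
  joint[3] = (-2.8868, -4.8024) + 5.5 * (-0.8192, -0.5736) = (-2.8868 + -4.5053, -4.8024 + -3.1547) = (-7.3921, -7.9570)
link 3: phi[3] = 150 + 105 + -40 + -55 = 160 deg
  cos(160 deg) = -0.9397, sin(160 deg) = 0.3420
  joint[4] = (-7.3921, -7.9570) + 5.6 * (-0.9397, 0.3420) = (-7.3921 + -5.2623, -7.9570 + 1.9153) = (-12.6544, -6.0417)
End effector: (-12.6544, -6.0417)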